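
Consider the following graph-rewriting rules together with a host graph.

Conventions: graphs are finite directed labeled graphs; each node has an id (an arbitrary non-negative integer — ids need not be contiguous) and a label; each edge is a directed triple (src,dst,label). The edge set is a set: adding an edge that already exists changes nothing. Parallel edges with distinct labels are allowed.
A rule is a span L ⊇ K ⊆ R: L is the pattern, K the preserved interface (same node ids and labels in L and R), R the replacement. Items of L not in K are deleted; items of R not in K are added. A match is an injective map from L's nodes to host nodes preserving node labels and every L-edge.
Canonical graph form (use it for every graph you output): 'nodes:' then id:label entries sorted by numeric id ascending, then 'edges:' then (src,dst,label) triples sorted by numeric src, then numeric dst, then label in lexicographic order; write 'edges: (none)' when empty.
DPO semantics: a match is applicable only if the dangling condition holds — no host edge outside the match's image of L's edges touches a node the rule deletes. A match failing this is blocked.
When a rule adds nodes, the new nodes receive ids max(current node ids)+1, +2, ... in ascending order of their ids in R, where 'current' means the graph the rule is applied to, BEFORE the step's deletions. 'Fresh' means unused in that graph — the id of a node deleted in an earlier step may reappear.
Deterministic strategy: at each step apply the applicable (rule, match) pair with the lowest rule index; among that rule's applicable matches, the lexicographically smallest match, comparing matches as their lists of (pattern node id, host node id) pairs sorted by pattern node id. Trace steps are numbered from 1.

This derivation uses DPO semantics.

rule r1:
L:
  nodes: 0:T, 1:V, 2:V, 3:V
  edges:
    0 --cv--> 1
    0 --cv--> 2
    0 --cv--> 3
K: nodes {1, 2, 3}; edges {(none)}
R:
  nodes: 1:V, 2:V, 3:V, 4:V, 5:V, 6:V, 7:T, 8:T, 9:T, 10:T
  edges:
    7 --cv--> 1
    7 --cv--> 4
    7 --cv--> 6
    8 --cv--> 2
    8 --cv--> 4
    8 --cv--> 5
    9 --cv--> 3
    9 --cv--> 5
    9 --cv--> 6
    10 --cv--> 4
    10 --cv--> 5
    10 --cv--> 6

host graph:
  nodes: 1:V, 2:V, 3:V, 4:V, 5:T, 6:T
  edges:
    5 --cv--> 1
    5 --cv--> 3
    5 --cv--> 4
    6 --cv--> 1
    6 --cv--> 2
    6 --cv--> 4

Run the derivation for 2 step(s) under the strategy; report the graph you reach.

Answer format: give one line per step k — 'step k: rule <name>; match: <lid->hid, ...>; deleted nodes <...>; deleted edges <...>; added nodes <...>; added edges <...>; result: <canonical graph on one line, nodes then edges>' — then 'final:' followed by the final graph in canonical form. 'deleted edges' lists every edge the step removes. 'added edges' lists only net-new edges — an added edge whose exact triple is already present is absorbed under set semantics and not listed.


step 1: rule r1; match: 0->5, 1->1, 2->3, 3->4; deleted nodes 5; deleted edges (5,1,cv); (5,3,cv); (5,4,cv); added nodes 7, 8, 9, 10, 11, 12, 13; added edges (10,1,cv); (10,7,cv); (10,9,cv); (11,3,cv); (11,7,cv); (11,8,cv); (12,4,cv); (12,8,cv); (12,9,cv); (13,7,cv); (13,8,cv); (13,9,cv); result: nodes: 1:V, 2:V, 3:V, 4:V, 6:T, 7:V, 8:V, 9:V, 10:T, 11:T, 12:T, 13:T edges: (6,1,cv); (6,2,cv); (6,4,cv); (10,1,cv); (10,7,cv); (10,9,cv); (11,3,cv); (11,7,cv); (11,8,cv); (12,4,cv); (12,8,cv); (12,9,cv); (13,7,cv); (13,8,cv); (13,9,cv)
step 2: rule r1; match: 0->6, 1->1, 2->2, 3->4; deleted nodes 6; deleted edges (6,1,cv); (6,2,cv); (6,4,cv); added nodes 14, 15, 16, 17, 18, 19, 20; added edges (17,1,cv); (17,14,cv); (17,16,cv); (18,2,cv); (18,14,cv); (18,15,cv); (19,4,cv); (19,15,cv); (19,16,cv); (20,14,cv); (20,15,cv); (20,16,cv); result: nodes: 1:V, 2:V, 3:V, 4:V, 7:V, 8:V, 9:V, 10:T, 11:T, 12:T, 13:T, 14:V, 15:V, 16:V, 17:T, 18:T, 19:T, 20:T edges: (10,1,cv); (10,7,cv); (10,9,cv); (11,3,cv); (11,7,cv); (11,8,cv); (12,4,cv); (12,8,cv); (12,9,cv); (13,7,cv); (13,8,cv); (13,9,cv); (17,1,cv); (17,14,cv); (17,16,cv); (18,2,cv); (18,14,cv); (18,15,cv); (19,4,cv); (19,15,cv); (19,16,cv); (20,14,cv); (20,15,cv); (20,16,cv)
final:
nodes: 1:V, 2:V, 3:V, 4:V, 7:V, 8:V, 9:V, 10:T, 11:T, 12:T, 13:T, 14:V, 15:V, 16:V, 17:T, 18:T, 19:T, 20:T
edges: (10,1,cv); (10,7,cv); (10,9,cv); (11,3,cv); (11,7,cv); (11,8,cv); (12,4,cv); (12,8,cv); (12,9,cv); (13,7,cv); (13,8,cv); (13,9,cv); (17,1,cv); (17,14,cv); (17,16,cv); (18,2,cv); (18,14,cv); (18,15,cv); (19,4,cv); (19,15,cv); (19,16,cv); (20,14,cv); (20,15,cv); (20,16,cv)


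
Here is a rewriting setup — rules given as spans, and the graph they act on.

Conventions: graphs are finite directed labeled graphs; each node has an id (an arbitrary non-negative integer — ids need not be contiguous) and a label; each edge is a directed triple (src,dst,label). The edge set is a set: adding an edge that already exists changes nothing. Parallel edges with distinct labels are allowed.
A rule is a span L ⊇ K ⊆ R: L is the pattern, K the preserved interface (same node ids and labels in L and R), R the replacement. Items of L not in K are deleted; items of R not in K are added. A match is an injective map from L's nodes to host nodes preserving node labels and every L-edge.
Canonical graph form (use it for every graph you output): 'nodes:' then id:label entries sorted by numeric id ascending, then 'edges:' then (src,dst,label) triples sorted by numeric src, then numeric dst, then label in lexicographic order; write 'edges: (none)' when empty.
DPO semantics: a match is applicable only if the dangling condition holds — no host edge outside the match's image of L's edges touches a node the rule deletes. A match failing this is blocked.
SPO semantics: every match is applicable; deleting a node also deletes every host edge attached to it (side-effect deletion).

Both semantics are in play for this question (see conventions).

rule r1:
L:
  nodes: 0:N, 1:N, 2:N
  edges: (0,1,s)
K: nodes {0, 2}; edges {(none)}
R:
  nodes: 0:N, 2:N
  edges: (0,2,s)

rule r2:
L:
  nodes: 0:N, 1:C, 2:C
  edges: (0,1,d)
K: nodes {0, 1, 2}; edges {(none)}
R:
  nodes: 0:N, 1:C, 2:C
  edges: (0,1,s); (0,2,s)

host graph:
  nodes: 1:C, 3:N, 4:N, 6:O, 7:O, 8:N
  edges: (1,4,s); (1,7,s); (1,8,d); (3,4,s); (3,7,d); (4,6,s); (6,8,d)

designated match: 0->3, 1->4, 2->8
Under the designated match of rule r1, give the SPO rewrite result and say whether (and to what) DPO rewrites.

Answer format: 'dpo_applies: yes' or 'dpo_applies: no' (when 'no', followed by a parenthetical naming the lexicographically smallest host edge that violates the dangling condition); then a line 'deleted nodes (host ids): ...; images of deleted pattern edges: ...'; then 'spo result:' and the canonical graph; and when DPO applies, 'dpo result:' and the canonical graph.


dpo_applies: no
(the rule deletes node 4, which keeps host edge (1,4,s) outside the match image — the dangling condition fails, DPO blocks; SPO proceeds and side-deletes such edges)
deleted nodes (host ids): 4; images of deleted pattern edges: (3,4,s)
spo result:
nodes: 1:C, 3:N, 6:O, 7:O, 8:N
edges: (1,7,s); (1,8,d); (3,7,d); (3,8,s); (6,8,d)


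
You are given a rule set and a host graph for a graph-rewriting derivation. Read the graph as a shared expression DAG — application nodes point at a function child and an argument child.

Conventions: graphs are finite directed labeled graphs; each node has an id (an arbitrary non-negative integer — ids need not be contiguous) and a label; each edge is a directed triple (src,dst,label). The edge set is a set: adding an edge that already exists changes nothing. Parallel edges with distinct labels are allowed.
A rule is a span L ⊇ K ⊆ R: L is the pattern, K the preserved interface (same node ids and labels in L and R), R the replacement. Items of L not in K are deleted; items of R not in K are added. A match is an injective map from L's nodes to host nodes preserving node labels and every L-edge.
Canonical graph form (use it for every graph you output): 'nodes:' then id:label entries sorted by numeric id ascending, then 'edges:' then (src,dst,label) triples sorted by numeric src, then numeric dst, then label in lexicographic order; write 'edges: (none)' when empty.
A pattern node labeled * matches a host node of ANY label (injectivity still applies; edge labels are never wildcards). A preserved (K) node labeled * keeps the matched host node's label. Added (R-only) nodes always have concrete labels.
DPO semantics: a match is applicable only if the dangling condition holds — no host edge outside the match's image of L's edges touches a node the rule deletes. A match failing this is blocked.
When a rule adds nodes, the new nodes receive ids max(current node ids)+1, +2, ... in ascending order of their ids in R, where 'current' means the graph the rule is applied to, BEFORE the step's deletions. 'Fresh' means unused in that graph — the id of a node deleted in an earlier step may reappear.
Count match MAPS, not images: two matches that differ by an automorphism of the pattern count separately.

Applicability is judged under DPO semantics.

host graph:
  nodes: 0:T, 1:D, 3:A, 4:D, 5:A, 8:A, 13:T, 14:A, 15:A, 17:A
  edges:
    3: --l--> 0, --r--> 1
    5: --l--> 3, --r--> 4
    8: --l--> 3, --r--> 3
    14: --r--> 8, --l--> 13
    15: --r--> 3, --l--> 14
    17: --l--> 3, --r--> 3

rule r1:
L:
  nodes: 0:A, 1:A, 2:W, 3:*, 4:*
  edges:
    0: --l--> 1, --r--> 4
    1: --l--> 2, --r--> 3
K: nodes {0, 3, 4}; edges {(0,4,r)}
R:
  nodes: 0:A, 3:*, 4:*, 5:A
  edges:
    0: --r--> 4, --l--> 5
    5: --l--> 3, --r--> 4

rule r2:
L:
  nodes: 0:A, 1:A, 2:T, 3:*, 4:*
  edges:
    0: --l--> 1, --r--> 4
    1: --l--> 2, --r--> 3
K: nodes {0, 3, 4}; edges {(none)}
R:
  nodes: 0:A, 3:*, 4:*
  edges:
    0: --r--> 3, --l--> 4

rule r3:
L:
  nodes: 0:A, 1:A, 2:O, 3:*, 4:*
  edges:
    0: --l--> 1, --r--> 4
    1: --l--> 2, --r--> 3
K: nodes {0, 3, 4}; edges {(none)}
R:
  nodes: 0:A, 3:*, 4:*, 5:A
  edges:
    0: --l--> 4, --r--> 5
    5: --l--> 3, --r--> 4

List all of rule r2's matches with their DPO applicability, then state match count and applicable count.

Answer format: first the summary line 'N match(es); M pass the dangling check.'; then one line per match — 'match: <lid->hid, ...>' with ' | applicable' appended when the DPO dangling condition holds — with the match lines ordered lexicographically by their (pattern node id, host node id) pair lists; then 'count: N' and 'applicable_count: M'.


2 match(es); 1 pass the dangling check.
match: 0->5, 1->3, 2->0, 3->1, 4->4
match: 0->15, 1->14, 2->13, 3->8, 4->3 | applicable
count: 2
applicable_count: 1


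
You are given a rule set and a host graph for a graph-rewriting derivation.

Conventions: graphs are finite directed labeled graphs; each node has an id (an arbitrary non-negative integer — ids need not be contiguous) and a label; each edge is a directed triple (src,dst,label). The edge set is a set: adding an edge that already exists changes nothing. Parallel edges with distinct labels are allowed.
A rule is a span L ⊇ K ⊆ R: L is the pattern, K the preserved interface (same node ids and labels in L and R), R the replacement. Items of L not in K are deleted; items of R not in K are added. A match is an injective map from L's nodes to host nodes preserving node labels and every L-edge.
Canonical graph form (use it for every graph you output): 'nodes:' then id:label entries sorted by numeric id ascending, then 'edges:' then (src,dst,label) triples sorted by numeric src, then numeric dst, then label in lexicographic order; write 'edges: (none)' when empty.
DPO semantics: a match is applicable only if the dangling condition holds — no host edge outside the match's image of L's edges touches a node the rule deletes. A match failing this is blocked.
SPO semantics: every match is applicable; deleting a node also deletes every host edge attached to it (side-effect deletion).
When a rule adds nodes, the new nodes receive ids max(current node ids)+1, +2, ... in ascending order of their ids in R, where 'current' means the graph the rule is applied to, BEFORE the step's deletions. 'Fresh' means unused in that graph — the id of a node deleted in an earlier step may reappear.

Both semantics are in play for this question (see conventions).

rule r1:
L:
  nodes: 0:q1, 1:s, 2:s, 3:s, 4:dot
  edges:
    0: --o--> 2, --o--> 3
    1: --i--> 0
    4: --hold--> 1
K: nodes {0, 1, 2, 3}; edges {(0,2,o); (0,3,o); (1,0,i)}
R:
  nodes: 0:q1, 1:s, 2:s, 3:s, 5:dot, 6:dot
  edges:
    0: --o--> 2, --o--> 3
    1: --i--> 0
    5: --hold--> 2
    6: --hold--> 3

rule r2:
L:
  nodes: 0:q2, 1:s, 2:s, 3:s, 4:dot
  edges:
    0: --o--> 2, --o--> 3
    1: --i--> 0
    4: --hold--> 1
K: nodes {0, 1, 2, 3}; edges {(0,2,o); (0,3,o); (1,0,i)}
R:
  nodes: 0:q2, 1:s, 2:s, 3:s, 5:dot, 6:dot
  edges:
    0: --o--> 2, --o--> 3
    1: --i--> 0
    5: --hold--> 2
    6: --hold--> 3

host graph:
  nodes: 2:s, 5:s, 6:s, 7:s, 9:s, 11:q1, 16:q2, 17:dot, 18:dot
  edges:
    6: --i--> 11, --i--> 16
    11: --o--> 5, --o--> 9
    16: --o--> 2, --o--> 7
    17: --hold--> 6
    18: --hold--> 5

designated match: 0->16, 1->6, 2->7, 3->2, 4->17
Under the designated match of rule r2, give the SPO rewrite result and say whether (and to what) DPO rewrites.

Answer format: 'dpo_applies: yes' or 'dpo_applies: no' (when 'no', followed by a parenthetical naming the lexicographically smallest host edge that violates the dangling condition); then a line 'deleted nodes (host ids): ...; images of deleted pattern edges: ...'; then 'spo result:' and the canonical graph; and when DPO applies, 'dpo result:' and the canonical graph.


dpo_applies: yes
deleted nodes (host ids): 17; images of deleted pattern edges: (17,6,hold)
spo result:
nodes: 2:s, 5:s, 6:s, 7:s, 9:s, 11:q1, 16:q2, 18:dot, 19:dot, 20:dot
edges: (6,11,i); (6,16,i); (11,5,o); (11,9,o); (16,2,o); (16,7,o); (18,5,hold); (19,7,hold); (20,2,hold)
dpo result:
nodes: 2:s, 5:s, 6:s, 7:s, 9:s, 11:q1, 16:q2, 18:dot, 19:dot, 20:dot
edges: (6,11,i); (6,16,i); (11,5,o); (11,9,o); (16,2,o); (16,7,o); (18,5,hold); (19,7,hold); (20,2,hold)


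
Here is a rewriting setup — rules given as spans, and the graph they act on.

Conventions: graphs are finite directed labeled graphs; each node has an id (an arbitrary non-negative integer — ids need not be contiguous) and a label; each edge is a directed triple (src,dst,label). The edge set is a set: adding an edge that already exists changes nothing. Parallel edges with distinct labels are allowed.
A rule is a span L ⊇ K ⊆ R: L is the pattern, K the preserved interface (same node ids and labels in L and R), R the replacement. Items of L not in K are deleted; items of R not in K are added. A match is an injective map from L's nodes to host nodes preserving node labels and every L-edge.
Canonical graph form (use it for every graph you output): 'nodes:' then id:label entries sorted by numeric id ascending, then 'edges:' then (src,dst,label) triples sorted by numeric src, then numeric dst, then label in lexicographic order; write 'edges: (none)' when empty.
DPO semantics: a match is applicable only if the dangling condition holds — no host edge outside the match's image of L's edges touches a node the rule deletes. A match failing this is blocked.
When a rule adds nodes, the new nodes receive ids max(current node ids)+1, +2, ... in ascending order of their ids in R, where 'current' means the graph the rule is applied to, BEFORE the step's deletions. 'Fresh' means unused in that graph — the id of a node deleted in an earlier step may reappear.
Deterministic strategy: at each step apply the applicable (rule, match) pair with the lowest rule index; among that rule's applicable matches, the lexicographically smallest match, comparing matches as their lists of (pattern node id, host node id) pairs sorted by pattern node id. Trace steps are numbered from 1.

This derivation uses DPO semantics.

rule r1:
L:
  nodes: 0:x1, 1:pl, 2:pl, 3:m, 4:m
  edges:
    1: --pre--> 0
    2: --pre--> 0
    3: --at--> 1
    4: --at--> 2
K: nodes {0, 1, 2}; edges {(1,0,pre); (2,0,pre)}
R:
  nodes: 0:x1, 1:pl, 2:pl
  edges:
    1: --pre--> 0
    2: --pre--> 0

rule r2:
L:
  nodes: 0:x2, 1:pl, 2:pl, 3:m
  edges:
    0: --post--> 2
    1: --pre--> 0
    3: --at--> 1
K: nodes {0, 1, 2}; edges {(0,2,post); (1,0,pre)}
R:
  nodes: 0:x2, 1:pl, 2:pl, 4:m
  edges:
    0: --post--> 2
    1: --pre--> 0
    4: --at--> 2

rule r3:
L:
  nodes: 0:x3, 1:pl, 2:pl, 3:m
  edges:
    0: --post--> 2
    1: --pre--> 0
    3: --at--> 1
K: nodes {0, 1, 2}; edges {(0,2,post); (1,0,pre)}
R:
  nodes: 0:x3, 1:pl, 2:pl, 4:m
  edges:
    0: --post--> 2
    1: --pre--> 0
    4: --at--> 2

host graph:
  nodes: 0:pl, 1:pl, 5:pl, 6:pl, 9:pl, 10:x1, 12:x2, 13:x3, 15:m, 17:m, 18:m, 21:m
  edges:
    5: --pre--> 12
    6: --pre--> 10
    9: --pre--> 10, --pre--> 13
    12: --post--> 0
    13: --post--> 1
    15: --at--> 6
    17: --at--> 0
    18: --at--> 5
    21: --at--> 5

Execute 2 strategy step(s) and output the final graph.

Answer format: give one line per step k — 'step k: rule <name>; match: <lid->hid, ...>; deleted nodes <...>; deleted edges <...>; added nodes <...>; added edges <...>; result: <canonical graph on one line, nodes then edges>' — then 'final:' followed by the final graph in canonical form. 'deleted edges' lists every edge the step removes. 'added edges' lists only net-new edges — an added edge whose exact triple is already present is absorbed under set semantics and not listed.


step 1: rule r2; match: 0->12, 1->5, 2->0, 3->18; deleted nodes 18; deleted edges (18,5,at); added nodes 22; added edges (22,0,at); result: nodes: 0:pl, 1:pl, 5:pl, 6:pl, 9:pl, 10:x1, 12:x2, 13:x3, 15:m, 17:m, 21:m, 22:m edges: (5,12,pre); (6,10,pre); (9,10,pre); (9,13,pre); (12,0,post); (13,1,post); (15,6,at); (17,0,at); (21,5,at); (22,0,at)
step 2: rule r2; match: 0->12, 1->5, 2->0, 3->21; deleted nodes 21; deleted edges (21,5,at); added nodes 23; added edges (23,0,at); result: nodes: 0:pl, 1:pl, 5:pl, 6:pl, 9:pl, 10:x1, 12:x2, 13:x3, 15:m, 17:m, 22:m, 23:m edges: (5,12,pre); (6,10,pre); (9,10,pre); (9,13,pre); (12,0,post); (13,1,post); (15,6,at); (17,0,at); (22,0,at); (23,0,at)
final:
nodes: 0:pl, 1:pl, 5:pl, 6:pl, 9:pl, 10:x1, 12:x2, 13:x3, 15:m, 17:m, 22:m, 23:m
edges: (5,12,pre); (6,10,pre); (9,10,pre); (9,13,pre); (12,0,post); (13,1,post); (15,6,at); (17,0,at); (22,0,at); (23,0,at)


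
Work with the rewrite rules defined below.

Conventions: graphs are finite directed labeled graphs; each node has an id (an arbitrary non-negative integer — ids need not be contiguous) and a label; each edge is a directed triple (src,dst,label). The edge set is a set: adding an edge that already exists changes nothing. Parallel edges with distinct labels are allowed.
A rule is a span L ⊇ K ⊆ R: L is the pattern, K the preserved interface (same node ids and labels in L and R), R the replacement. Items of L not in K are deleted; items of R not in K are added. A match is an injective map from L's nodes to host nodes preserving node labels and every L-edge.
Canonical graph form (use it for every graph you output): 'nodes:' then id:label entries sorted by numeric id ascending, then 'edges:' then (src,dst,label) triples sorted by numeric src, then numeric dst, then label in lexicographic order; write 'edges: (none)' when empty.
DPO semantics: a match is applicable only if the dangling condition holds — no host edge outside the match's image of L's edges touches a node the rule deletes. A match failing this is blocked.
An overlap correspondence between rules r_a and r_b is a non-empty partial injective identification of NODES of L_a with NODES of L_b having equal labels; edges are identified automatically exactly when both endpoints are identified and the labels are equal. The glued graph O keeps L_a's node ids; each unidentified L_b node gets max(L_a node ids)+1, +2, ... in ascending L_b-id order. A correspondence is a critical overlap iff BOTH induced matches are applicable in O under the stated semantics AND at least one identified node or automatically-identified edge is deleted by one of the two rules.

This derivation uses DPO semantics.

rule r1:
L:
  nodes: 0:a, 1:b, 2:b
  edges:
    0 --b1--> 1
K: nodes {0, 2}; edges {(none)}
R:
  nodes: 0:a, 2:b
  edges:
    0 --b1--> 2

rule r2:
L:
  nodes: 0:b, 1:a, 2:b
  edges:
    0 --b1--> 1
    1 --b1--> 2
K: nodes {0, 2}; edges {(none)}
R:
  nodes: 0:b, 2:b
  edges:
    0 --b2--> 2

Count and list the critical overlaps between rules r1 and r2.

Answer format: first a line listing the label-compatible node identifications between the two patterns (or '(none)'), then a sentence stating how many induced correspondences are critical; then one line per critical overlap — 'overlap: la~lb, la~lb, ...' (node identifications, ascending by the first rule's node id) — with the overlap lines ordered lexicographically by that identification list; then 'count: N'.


label-compatible node identifications between L(r1) and L(r2): 0~1, 1~0, 1~2, 2~0, 2~2
2 of the induced correspondences are critical overlaps of r1 and r2.
overlap: 0~1, 1~2
overlap: 0~1, 1~2, 2~0
count: 2


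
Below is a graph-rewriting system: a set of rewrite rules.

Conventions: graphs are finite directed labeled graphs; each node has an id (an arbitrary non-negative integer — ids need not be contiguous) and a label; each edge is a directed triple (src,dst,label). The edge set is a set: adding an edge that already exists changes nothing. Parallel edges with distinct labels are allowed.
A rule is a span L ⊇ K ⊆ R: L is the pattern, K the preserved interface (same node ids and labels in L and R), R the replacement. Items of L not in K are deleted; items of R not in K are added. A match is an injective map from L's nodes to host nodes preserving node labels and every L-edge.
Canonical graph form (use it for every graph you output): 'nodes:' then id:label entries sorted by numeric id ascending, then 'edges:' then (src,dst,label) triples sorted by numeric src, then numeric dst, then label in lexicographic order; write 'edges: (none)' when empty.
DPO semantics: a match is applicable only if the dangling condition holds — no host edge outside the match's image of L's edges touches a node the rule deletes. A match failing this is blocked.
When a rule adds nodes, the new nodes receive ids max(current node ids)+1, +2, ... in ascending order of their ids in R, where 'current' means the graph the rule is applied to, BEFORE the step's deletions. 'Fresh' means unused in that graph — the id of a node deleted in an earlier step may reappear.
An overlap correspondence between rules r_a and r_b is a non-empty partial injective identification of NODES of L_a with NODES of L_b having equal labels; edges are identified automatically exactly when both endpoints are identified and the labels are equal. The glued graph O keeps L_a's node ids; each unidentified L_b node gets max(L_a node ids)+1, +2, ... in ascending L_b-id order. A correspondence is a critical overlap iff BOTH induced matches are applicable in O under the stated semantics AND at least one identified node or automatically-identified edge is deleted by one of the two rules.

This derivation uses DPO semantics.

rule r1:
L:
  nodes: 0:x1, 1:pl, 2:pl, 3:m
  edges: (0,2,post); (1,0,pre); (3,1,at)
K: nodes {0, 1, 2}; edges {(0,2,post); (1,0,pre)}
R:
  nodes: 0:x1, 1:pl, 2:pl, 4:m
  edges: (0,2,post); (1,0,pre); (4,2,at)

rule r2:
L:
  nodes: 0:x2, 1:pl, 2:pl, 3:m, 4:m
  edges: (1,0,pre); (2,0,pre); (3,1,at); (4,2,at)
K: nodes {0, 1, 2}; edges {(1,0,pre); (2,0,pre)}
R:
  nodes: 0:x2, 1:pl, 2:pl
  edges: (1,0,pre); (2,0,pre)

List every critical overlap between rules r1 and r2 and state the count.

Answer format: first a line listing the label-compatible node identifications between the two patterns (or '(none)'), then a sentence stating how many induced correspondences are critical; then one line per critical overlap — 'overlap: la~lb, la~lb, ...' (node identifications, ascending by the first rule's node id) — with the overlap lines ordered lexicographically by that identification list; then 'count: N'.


label-compatible node identifications between L(r1) and L(r2): 1~1, 1~2, 2~1, 2~2, 3~3, 3~4
4 of the induced correspondences are critical overlaps of r1 and r2.
overlap: 1~1, 2~2, 3~3
overlap: 1~1, 3~3
overlap: 1~2, 2~1, 3~4
overlap: 1~2, 3~4
count: 4


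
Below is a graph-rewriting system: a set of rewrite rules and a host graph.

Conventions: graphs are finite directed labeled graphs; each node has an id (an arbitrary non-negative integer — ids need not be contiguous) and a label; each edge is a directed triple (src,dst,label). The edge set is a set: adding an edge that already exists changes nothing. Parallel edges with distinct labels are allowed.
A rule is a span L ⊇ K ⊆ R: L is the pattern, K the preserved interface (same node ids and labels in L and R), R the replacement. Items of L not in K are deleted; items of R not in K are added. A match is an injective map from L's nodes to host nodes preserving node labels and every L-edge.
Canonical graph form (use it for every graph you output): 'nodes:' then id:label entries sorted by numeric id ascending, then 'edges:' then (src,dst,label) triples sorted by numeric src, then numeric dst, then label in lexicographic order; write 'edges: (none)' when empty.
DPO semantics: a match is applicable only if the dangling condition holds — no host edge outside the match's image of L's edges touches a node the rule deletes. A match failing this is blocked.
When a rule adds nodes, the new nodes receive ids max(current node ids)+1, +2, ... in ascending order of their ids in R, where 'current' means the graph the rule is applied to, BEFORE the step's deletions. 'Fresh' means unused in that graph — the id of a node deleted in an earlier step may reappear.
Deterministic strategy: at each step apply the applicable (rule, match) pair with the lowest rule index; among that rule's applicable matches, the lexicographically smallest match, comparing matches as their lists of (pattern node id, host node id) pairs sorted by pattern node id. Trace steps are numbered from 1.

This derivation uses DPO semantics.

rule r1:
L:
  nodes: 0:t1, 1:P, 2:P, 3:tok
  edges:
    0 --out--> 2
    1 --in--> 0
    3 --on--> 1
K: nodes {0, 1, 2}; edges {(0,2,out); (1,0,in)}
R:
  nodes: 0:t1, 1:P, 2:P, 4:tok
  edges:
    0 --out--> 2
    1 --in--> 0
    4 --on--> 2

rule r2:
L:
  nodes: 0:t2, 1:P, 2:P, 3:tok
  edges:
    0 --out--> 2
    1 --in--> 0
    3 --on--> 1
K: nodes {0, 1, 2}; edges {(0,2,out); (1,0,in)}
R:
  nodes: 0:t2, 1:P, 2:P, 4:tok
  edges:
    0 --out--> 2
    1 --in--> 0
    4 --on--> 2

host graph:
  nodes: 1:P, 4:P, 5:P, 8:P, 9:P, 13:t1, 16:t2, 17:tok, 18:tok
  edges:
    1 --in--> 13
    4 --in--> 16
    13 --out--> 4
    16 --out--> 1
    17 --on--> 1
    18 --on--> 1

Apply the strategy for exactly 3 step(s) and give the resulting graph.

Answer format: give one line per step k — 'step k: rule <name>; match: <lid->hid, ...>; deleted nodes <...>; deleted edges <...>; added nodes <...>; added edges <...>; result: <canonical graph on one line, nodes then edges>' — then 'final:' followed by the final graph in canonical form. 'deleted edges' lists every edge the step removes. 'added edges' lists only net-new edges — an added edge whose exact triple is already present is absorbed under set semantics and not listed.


step 1: rule r1; match: 0->13, 1->1, 2->4, 3->17; deleted nodes 17; deleted edges (17,1,on); added nodes 19; added edges (19,4,on); result: nodes: 1:P, 4:P, 5:P, 8:P, 9:P, 13:t1, 16:t2, 18:tok, 19:tok edges: (1,13,in); (4,16,in); (13,4,out); (16,1,out); (18,1,on); (19,4,on)
step 2: rule r1; match: 0->13, 1->1, 2->4, 3->18; deleted nodes 18; deleted edges (18,1,on); added nodes 20; added edges (20,4,on); result: nodes: 1:P, 4:P, 5:P, 8:P, 9:P, 13:t1, 16:t2, 19:tok, 20:tok edges: (1,13,in); (4,16,in); (13,4,out); (16,1,out); (19,4,on); (20,4,on)
step 3: rule r2; match: 0->16, 1->4, 2->1, 3->19; deleted nodes 19; deleted edges (19,4,on); added nodes 21; added edges (21,1,on); result: nodes: 1:P, 4:P, 5:P, 8:P, 9:P, 13:t1, 16:t2, 20:tok, 21:tok edges: (1,13,in); (4,16,in); (13,4,out); (16,1,out); (20,4,on); (21,1,on)
final:
nodes: 1:P, 4:P, 5:P, 8:P, 9:P, 13:t1, 16:t2, 20:tok, 21:tok
edges: (1,13,in); (4,16,in); (13,4,out); (16,1,out); (20,4,on); (21,1,on)


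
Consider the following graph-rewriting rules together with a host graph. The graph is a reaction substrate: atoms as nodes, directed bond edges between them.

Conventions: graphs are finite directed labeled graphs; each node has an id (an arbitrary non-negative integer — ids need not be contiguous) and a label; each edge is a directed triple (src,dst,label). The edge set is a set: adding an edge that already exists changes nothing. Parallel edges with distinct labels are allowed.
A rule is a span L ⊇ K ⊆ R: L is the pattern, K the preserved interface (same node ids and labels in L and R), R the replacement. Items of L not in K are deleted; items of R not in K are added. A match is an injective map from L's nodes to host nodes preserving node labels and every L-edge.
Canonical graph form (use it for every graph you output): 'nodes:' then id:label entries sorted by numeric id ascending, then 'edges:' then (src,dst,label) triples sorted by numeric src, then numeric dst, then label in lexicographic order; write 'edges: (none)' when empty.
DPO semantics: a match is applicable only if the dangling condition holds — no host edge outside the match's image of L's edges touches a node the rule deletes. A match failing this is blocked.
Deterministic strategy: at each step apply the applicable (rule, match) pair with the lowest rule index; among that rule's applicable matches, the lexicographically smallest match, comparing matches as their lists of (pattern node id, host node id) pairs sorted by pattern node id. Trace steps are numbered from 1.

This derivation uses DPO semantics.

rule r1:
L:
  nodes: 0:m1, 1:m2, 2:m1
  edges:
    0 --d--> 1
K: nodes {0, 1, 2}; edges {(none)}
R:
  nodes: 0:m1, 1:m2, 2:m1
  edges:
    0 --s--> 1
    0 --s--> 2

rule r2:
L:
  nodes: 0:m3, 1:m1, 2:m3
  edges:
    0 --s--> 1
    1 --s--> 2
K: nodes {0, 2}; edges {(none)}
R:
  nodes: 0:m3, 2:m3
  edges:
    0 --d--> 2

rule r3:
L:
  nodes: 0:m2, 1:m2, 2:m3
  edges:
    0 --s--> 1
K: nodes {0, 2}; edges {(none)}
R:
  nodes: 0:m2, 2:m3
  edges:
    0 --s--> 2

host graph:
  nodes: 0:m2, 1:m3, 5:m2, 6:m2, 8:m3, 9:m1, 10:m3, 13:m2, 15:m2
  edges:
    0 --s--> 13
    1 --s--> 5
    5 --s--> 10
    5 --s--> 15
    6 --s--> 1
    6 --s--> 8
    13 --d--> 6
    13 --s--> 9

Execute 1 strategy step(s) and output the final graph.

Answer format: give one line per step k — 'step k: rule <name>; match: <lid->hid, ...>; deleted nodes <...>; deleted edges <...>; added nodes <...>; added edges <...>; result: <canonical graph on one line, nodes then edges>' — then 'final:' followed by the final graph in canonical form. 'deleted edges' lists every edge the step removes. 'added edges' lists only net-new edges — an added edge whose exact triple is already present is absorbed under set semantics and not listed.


step 1: rule r3; match: 0->5, 1->15, 2->1; deleted nodes 15; deleted edges (5,15,s); added nodes (none); added edges (5,1,s); result: nodes: 0:m2, 1:m3, 5:m2, 6:m2, 8:m3, 9:m1, 10:m3, 13:m2 edges: (0,13,s); (1,5,s); (5,1,s); (5,10,s); (6,1,s); (6,8,s); (13,6,d); (13,9,s)
final:
nodes: 0:m2, 1:m3, 5:m2, 6:m2, 8:m3, 9:m1, 10:m3, 13:m2
edges: (0,13,s); (1,5,s); (5,1,s); (5,10,s); (6,1,s); (6,8,s); (13,6,d); (13,9,s)


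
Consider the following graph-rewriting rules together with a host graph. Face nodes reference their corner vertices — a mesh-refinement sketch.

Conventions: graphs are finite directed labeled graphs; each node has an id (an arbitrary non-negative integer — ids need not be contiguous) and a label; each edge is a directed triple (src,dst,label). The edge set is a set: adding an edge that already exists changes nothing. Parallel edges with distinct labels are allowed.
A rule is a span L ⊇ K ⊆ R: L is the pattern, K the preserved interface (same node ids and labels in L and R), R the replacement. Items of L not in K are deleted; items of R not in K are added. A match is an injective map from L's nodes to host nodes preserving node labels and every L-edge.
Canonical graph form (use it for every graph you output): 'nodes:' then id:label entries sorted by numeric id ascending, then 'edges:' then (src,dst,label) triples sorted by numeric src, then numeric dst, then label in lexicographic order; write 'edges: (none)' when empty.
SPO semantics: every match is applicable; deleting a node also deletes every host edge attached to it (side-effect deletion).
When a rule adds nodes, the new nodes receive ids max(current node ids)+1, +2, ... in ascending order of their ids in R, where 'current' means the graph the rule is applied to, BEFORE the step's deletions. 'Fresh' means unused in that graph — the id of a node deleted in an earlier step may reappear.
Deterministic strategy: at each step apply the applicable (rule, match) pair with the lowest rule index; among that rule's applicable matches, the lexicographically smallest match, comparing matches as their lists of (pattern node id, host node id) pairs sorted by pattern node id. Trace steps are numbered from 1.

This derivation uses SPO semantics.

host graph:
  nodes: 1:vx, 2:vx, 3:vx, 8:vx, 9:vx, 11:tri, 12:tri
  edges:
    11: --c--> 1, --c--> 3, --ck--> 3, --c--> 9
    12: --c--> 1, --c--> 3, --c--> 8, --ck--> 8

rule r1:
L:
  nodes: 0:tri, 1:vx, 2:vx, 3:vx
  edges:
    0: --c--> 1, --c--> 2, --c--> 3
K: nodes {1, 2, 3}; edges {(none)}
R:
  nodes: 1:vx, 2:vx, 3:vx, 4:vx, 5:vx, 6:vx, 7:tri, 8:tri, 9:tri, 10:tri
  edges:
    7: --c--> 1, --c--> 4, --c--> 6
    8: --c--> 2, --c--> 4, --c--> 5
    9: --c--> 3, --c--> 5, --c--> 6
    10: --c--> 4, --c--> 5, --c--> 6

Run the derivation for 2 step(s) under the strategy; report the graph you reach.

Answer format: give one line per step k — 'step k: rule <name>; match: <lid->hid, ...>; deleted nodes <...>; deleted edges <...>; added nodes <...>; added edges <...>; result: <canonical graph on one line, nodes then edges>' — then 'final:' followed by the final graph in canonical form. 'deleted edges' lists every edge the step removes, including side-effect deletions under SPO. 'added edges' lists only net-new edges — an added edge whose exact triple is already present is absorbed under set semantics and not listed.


step 1: rule r1; match: 0->11, 1->1, 2->3, 3->9; deleted nodes 11; deleted edges (11,1,c); (11,3,c); (11,3,ck); (11,9,c); added nodes 13, 14, 15, 16, 17, 18, 19; added edges (16,1,c); (16,13,c); (16,15,c); (17,3,c); (17,13,c); (17,14,c); (18,9,c); (18,14,c); (18,15,c); (19,13,c); (19,14,c); (19,15,c); result: nodes: 1:vx, 2:vx, 3:vx, 8:vx, 9:vx, 12:tri, 13:vx, 14:vx, 15:vx, 16:tri, 17:tri, 18:tri, 19:tri edges: (12,1,c); (12,3,c); (12,8,c); (12,8,ck); (16,1,c); (16,13,c); (16,15,c); (17,3,c); (17,13,c); (17,14,c); (18,9,c); (18,14,c); (18,15,c); (19,13,c); (19,14,c); (19,15,c)
step 2: rule r1; match: 0->12, 1->1, 2->3, 3->8; deleted nodes 12; deleted edges (12,1,c); (12,3,c); (12,8,c); (12,8,ck); added nodes 20, 21, 22, 23, 24, 25, 26; added edges (23,1,c); (23,20,c); (23,22,c); (24,3,c); (24,20,c); (24,21,c); (25,8,c); (25,21,c); (25,22,c); (26,20,c); (26,21,c); (26,22,c); result: nodes: 1:vx, 2:vx, 3:vx, 8:vx, 9:vx, 13:vx, 14:vx, 15:vx, 16:tri, 17:tri, 18:tri, 19:tri, 20:vx, 21:vx, 22:vx, 23:tri, 24:tri, 25:tri, 26:tri edges: (16,1,c); (16,13,c); (16,15,c); (17,3,c); (17,13,c); (17,14,c); (18,9,c); (18,14,c); (18,15,c); (19,13,c); (19,14,c); (19,15,c); (23,1,c); (23,20,c); (23,22,c); (24,3,c); (24,20,c); (24,21,c); (25,8,c); (25,21,c); (25,22,c); (26,20,c); (26,21,c); (26,22,c)
final:
nodes: 1:vx, 2:vx, 3:vx, 8:vx, 9:vx, 13:vx, 14:vx, 15:vx, 16:tri, 17:tri, 18:tri, 19:tri, 20:vx, 21:vx, 22:vx, 23:tri, 24:tri, 25:tri, 26:tri
edges: (16,1,c); (16,13,c); (16,15,c); (17,3,c); (17,13,c); (17,14,c); (18,9,c); (18,14,c); (18,15,c); (19,13,c); (19,14,c); (19,15,c); (23,1,c); (23,20,c); (23,22,c); (24,3,c); (24,20,c); (24,21,c); (25,8,c); (25,21,c); (25,22,c); (26,20,c); (26,21,c); (26,22,c)


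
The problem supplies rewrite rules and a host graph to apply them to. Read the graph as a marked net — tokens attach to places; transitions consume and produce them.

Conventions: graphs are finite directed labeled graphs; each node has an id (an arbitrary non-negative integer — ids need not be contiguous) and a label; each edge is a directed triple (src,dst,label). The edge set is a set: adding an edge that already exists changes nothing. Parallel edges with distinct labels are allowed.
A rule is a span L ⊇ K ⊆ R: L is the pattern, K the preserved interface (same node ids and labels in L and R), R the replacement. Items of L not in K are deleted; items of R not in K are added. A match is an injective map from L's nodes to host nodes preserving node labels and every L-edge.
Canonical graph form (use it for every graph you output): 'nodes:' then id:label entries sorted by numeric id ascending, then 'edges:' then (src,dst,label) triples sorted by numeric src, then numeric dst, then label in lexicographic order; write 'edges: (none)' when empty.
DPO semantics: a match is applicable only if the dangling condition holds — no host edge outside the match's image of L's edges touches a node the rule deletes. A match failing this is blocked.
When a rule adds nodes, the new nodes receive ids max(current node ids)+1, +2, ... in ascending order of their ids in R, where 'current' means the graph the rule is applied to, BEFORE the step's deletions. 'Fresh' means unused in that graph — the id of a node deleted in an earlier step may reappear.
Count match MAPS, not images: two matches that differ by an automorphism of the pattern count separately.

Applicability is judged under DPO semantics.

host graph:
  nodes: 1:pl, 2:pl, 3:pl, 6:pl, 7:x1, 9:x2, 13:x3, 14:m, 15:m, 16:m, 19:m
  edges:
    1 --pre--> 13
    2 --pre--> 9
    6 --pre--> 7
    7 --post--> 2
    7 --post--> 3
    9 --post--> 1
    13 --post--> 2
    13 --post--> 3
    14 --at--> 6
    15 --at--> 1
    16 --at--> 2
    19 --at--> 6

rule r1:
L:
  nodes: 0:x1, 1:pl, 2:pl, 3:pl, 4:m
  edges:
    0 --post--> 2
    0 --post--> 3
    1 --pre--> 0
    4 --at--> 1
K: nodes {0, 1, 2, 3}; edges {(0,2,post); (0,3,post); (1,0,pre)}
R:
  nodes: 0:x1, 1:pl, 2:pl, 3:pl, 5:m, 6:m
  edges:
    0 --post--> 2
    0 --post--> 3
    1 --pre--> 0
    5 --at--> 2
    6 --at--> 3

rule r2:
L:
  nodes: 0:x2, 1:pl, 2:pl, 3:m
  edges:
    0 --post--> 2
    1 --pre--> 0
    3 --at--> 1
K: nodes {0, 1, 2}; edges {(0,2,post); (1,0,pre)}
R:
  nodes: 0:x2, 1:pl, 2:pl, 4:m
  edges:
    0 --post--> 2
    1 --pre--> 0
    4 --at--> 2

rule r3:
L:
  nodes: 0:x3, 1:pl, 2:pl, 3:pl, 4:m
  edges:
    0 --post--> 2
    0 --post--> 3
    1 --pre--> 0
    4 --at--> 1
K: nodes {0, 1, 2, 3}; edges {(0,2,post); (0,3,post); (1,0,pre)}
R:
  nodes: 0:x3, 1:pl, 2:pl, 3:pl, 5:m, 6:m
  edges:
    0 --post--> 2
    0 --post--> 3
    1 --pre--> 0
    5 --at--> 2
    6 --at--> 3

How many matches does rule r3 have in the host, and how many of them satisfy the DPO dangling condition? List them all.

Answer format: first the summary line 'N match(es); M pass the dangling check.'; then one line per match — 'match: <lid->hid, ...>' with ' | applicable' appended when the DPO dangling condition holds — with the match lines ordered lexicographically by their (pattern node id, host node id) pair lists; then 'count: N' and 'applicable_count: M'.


2 match(es); 2 pass the dangling check.
match: 0->13, 1->1, 2->2, 3->3, 4->15 | applicable
match: 0->13, 1->1, 2->3, 3->2, 4->15 | applicable
count: 2
applicable_count: 2


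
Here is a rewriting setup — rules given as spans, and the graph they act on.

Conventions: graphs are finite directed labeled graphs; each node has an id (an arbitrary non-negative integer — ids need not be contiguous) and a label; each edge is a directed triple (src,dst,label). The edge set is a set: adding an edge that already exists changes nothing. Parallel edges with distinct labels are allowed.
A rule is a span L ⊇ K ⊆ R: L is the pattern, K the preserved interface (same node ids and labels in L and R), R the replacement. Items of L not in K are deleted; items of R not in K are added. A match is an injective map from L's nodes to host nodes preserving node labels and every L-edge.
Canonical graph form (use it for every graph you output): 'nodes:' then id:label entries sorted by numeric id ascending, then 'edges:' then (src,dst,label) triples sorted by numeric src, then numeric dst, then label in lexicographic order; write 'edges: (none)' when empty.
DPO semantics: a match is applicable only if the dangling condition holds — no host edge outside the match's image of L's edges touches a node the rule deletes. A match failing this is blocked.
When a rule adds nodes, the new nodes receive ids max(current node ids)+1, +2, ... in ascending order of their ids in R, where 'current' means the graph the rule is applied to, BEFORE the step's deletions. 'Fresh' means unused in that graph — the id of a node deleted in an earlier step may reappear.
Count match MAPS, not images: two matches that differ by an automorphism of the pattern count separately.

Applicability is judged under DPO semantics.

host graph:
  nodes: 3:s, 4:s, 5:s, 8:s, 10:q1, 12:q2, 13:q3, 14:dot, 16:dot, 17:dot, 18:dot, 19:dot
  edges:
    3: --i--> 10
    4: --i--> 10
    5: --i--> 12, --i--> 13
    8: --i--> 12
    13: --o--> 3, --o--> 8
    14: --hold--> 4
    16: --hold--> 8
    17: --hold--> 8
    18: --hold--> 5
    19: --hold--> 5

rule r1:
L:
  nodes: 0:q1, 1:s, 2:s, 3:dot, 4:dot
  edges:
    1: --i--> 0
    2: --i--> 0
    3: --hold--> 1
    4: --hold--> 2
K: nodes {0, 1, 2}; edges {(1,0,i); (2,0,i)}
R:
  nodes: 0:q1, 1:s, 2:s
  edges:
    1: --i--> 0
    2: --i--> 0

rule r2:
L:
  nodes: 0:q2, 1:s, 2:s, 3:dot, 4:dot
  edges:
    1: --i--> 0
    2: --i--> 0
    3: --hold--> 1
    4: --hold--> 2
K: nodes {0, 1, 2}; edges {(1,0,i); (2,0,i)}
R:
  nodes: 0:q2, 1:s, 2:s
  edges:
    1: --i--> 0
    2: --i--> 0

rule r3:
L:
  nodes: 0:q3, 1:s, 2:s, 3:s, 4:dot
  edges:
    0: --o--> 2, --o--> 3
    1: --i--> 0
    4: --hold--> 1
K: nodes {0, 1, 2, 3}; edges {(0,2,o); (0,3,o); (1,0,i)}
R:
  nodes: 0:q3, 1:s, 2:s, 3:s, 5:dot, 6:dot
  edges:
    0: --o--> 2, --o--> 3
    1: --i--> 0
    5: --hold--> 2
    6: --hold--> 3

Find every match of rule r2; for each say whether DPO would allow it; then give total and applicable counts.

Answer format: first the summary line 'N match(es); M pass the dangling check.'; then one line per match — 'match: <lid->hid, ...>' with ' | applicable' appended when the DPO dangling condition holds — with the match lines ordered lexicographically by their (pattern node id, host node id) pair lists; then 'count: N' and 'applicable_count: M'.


8 match(es); 8 pass the dangling check.
match: 0->12, 1->5, 2->8, 3->18, 4->16 | applicable
match: 0->12, 1->5, 2->8, 3->18, 4->17 | applicable
match: 0->12, 1->5, 2->8, 3->19, 4->16 | applicable
match: 0->12, 1->5, 2->8, 3->19, 4->17 | applicable
match: 0->12, 1->8, 2->5, 3->16, 4->18 | applicable
match: 0->12, 1->8, 2->5, 3->16, 4->19 | applicable
match: 0->12, 1->8, 2->5, 3->17, 4->18 | applicable
match: 0->12, 1->8, 2->5, 3->17, 4->19 | applicable
count: 8
applicable_count: 8
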